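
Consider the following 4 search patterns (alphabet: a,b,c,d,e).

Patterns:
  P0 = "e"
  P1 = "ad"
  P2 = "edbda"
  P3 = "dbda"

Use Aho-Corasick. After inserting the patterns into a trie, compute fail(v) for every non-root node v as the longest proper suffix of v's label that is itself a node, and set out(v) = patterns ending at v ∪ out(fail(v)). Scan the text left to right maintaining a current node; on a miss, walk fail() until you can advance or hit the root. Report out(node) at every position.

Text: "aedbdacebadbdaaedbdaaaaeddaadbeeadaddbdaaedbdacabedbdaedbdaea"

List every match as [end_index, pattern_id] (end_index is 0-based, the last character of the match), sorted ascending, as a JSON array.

Construct AC machine:
Trie nodes:
  0='ε' goto a→2 d→8 e→1
  1='e' goto d→4  ←P0
  2='a' goto d→3
  3='ad' goto ·  ←P1
  4='ed' goto b→5
  5='edb' goto d→6
  6='edbd' goto a→7
  7='edbda' goto ·  ←P2
  8='d' goto b→9
  9='db' goto d→10
  10='dbd' goto a→11
  11='dbda' goto ·  ←P3

BFS fail/out derivation:
  fail(1) 'e': from fail(0)=0 chase 'e': 0 ⇒ 0;  out={0}∪out(0)={0}
  fail(2) 'a': from fail(0)=0 chase 'a': 0 ⇒ 0;  out=∅∪out(0)=∅
  fail(8) 'd': from fail(0)=0 chase 'd': 0 ⇒ 0;  out=∅∪out(0)=∅
  fail(3) 'ad': from fail(2)=0 chase 'd': 0 ⇒ 8;  out={1}∪out(8)={1}
  fail(4) 'ed': from fail(1)=0 chase 'd': 0 ⇒ 8;  out=∅∪out(8)=∅
  fail(9) 'db': from fail(8)=0 chase 'b': 0 ⇒ 0;  out=∅∪out(0)=∅
  fail(5) 'edb': from fail(4)=8 chase 'b': 8 ⇒ 9;  out=∅∪out(9)=∅
  fail(10) 'dbd': from fail(9)=0 chase 'd': 0 ⇒ 8;  out=∅∪out(8)=∅
  fail(6) 'edbd': from fail(5)=9 chase 'd': 9 ⇒ 10;  out=∅∪out(10)=∅
  fail(11) 'dbda': from fail(10)=8 chase 'a': 8→0 ⇒ 2;  out={3}∪out(2)={3}
  fail(7) 'edbda': from fail(6)=10 chase 'a': 10 ⇒ 11;  out={2}∪out(11)={2,3}

Scan:
i=0 'a': node 0→2
i=1 'e': node 2→1 ·f  emit P0@[1:1]
i=2 'd': node 1→4
i=3 'b': node 4→5
i=4 'd': node 5→6
i=5 'a': node 6→7  emit P2@[1:5],P3@[2:5]
i=6 'c': node 7→0 ·f
i=7 'e': node 0→1  emit P0@[7:7]
i=8 'b': node 1→0 ·f
i=9 'a': node 0→2
i=10 'd': node 2→3  emit P1@[9:10]
i=11 'b': node 3→9 ·f
i=12 'd': node 9→10
i=13 'a': node 10→11  emit P3@[10:13]
i=14 'a': node 11→2 ·f
i=15 'e': node 2→1 ·f  emit P0@[15:15]
i=16 'd': node 1→4
i=17 'b': node 4→5
i=18 'd': node 5→6
i=19 'a': node 6→7  emit P2@[15:19],P3@[16:19]
i=20 'a': node 7→2 ·f
i=21 'a': node 2→2 ·f
i=22 'a': node 2→2 ·f
i=23 'e': node 2→1 ·f  emit P0@[23:23]
i=24 'd': node 1→4
i=25 'd': node 4→8 ·f
i=26 'a': node 8→2 ·f
i=27 'a': node 2→2 ·f
i=28 'd': node 2→3  emit P1@[27:28]
i=29 'b': node 3→9 ·f
i=30 'e': node 9→1 ·f  emit P0@[30:30]
i=31 'e': node 1→1 ·f  emit P0@[31:31]
i=32 'a': node 1→2 ·f
i=33 'd': node 2→3  emit P1@[32:33]
i=34 'a': node 3→2 ·f
i=35 'd': node 2→3  emit P1@[34:35]
i=36 'd': node 3→8 ·f
i=37 'b': node 8→9
i=38 'd': node 9→10
i=39 'a': node 10→11  emit P3@[36:39]
i=40 'a': node 11→2 ·f
i=41 'e': node 2→1 ·f  emit P0@[41:41]
i=42 'd': node 1→4
i=43 'b': node 4→5
i=44 'd': node 5→6
i=45 'a': node 6→7  emit P2@[41:45],P3@[42:45]
i=46 'c': node 7→0 ·f
i=47 'a': node 0→2
i=48 'b': node 2→0 ·f
i=49 'e': node 0→1  emit P0@[49:49]
i=50 'd': node 1→4
i=51 'b': node 4→5
i=52 'd': node 5→6
i=53 'a': node 6→7  emit P2@[49:53],P3@[50:53]
i=54 'e': node 7→1 ·f  emit P0@[54:54]
i=55 'd': node 1→4
i=56 'b': node 4→5
i=57 'd': node 5→6
i=58 'a': node 6→7  emit P2@[54:58],P3@[55:58]
i=59 'e': node 7→1 ·f  emit P0@[59:59]
i=60 'a': node 1→2 ·f

Result: [[1,0],[5,2],[5,3],[7,0],[10,1],[13,3],[15,0],[19,2],[19,3],[23,0],[28,1],[30,0],[31,0],[33,1],[35,1],[39,3],[41,0],[45,2],[45,3],[49,0],[53,2],[53,3],[54,0],[58,2],[58,3],[59,0]]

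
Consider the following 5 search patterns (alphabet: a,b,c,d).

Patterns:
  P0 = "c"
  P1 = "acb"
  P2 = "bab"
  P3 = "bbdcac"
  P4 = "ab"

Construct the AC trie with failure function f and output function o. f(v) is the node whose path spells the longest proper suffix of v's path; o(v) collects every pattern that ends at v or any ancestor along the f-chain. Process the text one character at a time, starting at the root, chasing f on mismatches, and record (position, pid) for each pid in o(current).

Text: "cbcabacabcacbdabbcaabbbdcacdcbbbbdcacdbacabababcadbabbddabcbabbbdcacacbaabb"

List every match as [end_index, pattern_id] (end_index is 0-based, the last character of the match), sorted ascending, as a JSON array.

Build:
Trie (insert patterns):
  n0 'ε': a→2 b→5 c→1
  n1 'c': ·  [P0 ends]
  n2 'a': b→13 c→3
  n3 'ac': b→4
  n4 'acb': ·  [P1 ends]
  n5 'b': a→6 b→8
  n6 'ba': b→7
  n7 'bab': ·  [P2 ends]
  n8 'bb': d→9
  n9 'bbd': c→10
  n10 'bbdc': a→11
  n11 'bbdca': c→12
  n12 'bbdcac': ·  [P3 ends]
  n13 'ab': ·  [P4 ends]

Failure links (BFS by depth):
  fail(1) 'c': from fail(0)=0 chase 'c': 0 ⇒ 0;  out={0}∪out(0)={0}
  fail(2) 'a': from fail(0)=0 chase 'a': 0 ⇒ 0;  out=∅∪out(0)=∅
  fail(5) 'b': from fail(0)=0 chase 'b': 0 ⇒ 0;  out=∅∪out(0)=∅
  fail(3) 'ac': from fail(2)=0 chase 'c': 0 ⇒ 1;  out=∅∪out(1)={0}
  fail(6) 'ba': from fail(5)=0 chase 'a': 0 ⇒ 2;  out=∅∪out(2)=∅
  fail(8) 'bb': from fail(5)=0 chase 'b': 0 ⇒ 5;  out=∅∪out(5)=∅
  fail(13) 'ab': from fail(2)=0 chase 'b': 0 ⇒ 5;  out={4}∪out(5)={4}
  fail(4) 'acb': from fail(3)=1 chase 'b': 1→0 ⇒ 5;  out={1}∪out(5)={1}
  fail(7) 'bab': from fail(6)=2 chase 'b': 2 ⇒ 13;  out={2}∪out(13)={2,4}
  fail(9) 'bbd': from fail(8)=5 chase 'd': 5→0 ⇒ 0;  out=∅∪out(0)=∅
  fail(10) 'bbdc': from fail(9)=0 chase 'c': 0 ⇒ 1;  out=∅∪out(1)={0}
  fail(11) 'bbdca': from fail(10)=1 chase 'a': 1→0 ⇒ 2;  out=∅∪out(2)=∅
  fail(12) 'bbdcac': from fail(11)=2 chase 'c': 2 ⇒ 3;  out={3}∪out(3)={0,3}

Run:
[0] read 'c'  n0⇒n1  → match P0@[0:0]
[1] read 'b'  n1⇒n5 (fail-walked)
[2] read 'c'  n5⇒n1 (fail-walked)  → match P0@[2:2]
[3] read 'a'  n1⇒n2 (fail-walked)
[4] read 'b'  n2⇒n13  → match P4@[3:4]
[5] read 'a'  n13⇒n6 (fail-walked)
[6] read 'c'  n6⇒n3 (fail-walked)  → match P0@[6:6]
[7] read 'a'  n3⇒n2 (fail-walked)
[8] read 'b'  n2⇒n13  → match P4@[7:8]
[9] read 'c'  n13⇒n1 (fail-walked)  → match P0@[9:9]
[10] read 'a'  n1⇒n2 (fail-walked)
[11] read 'c'  n2⇒n3  → match P0@[11:11]
[12] read 'b'  n3⇒n4  → match P1@[10:12]
[13] read 'd'  n4⇒n0 (fail-walked)
[14] read 'a'  n0⇒n2
[15] read 'b'  n2⇒n13  → match P4@[14:15]
[16] read 'b'  n13⇒n8 (fail-walked)
[17] read 'c'  n8⇒n1 (fail-walked)  → match P0@[17:17]
[18] read 'a'  n1⇒n2 (fail-walked)
[19] read 'a'  n2⇒n2 (fail-walked)
[20] read 'b'  n2⇒n13  → match P4@[19:20]
[21] read 'b'  n13⇒n8 (fail-walked)
[22] read 'b'  n8⇒n8 (fail-walked)
[23] read 'd'  n8⇒n9
[24] read 'c'  n9⇒n10  → match P0@[24:24]
[25] read 'a'  n10⇒n11
[26] read 'c'  n11⇒n12  → match P0@[26:26],P3@[21:26]
[27] read 'd'  n12⇒n0 (fail-walked)
[28] read 'c'  n0⇒n1  → match P0@[28:28]
[29] read 'b'  n1⇒n5 (fail-walked)
[30] read 'b'  n5⇒n8
[31] read 'b'  n8⇒n8 (fail-walked)
[32] read 'b'  n8⇒n8 (fail-walked)
[33] read 'd'  n8⇒n9
[34] read 'c'  n9⇒n10  → match P0@[34:34]
[35] read 'a'  n10⇒n11
[36] read 'c'  n11⇒n12  → match P0@[36:36],P3@[31:36]
[37] read 'd'  n12⇒n0 (fail-walked)
[38] read 'b'  n0⇒n5
[39] read 'a'  n5⇒n6
[40] read 'c'  n6⇒n3 (fail-walked)  → match P0@[40:40]
[41] read 'a'  n3⇒n2 (fail-walked)
[42] read 'b'  n2⇒n13  → match P4@[41:42]
[43] read 'a'  n13⇒n6 (fail-walked)
[44] read 'b'  n6⇒n7  → match P2@[42:44],P4@[43:44]
[45] read 'a'  n7⇒n6 (fail-walked)
[46] read 'b'  n6⇒n7  → match P2@[44:46],P4@[45:46]
[47] read 'c'  n7⇒n1 (fail-walked)  → match P0@[47:47]
[48] read 'a'  n1⇒n2 (fail-walked)
[49] read 'd'  n2⇒n0 (fail-walked)
[50] read 'b'  n0⇒n5
[51] read 'a'  n5⇒n6
[52] read 'b'  n6⇒n7  → match P2@[50:52],P4@[51:52]
[53] read 'b'  n7⇒n8 (fail-walked)
[54] read 'd'  n8⇒n9
[55] read 'd'  n9⇒n0 (fail-walked)
[56] read 'a'  n0⇒n2
[57] read 'b'  n2⇒n13  → match P4@[56:57]
[58] read 'c'  n13⇒n1 (fail-walked)  → match P0@[58:58]
[59] read 'b'  n1⇒n5 (fail-walked)
[60] read 'a'  n5⇒n6
[61] read 'b'  n6⇒n7  → match P2@[59:61],P4@[60:61]
[62] read 'b'  n7⇒n8 (fail-walked)
[63] read 'b'  n8⇒n8 (fail-walked)
[64] read 'd'  n8⇒n9
[65] read 'c'  n9⇒n10  → match P0@[65:65]
[66] read 'a'  n10⇒n11
[67] read 'c'  n11⇒n12  → match P0@[67:67],P3@[62:67]
[68] read 'a'  n12⇒n2 (fail-walked)
[69] read 'c'  n2⇒n3  → match P0@[69:69]
[70] read 'b'  n3⇒n4  → match P1@[68:70]
[71] read 'a'  n4⇒n6 (fail-walked)
[72] read 'a'  n6⇒n2 (fail-walked)
[73] read 'b'  n2⇒n13  → match P4@[72:73]
[74] read 'b'  n13⇒n8 (fail-walked)

Result: [[0,0],[2,0],[4,4],[6,0],[8,4],[9,0],[11,0],[12,1],[15,4],[17,0],[20,4],[24,0],[26,0],[26,3],[28,0],[34,0],[36,0],[36,3],[40,0],[42,4],[44,2],[44,4],[46,2],[46,4],[47,0],[52,2],[52,4],[57,4],[58,0],[61,2],[61,4],[65,0],[67,0],[67,3],[69,0],[70,1],[73,4]]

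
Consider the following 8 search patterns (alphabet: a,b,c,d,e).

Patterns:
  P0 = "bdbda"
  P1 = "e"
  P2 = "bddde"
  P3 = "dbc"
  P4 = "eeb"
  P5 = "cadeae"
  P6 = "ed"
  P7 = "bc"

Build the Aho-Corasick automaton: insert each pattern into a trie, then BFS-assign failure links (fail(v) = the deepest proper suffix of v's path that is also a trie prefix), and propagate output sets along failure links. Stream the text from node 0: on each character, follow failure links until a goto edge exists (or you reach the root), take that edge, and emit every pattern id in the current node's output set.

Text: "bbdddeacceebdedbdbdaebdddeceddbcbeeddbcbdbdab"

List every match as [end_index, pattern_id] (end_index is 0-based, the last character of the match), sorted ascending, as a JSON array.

Build automaton:
Trie (insert patterns):
  0='ε' goto b→1 c→15 d→10 e→6
  1='b' goto c→22 d→2
  2='bd' goto b→3 d→7
  3='bdb' goto d→4
  4='bdbd' goto a→5
  5='bdbda' goto ·  ←P0
  6='e' goto d→21 e→13  ←P1
  7='bdd' goto d→8
  8='bddd' goto e→9
  9='bddde' goto ·  ←P2
  10='d' goto b→11
  11='db' goto c→12
  12='dbc' goto ·  ←P3
  13='ee' goto b→14
  14='eeb' goto ·  ←P4
  15='c' goto a→16
  16='ca' goto d→17
  17='cad' goto e→18
  18='cade' goto a→19
  19='cadea' goto e→20
  20='cadeae' goto ·  ←P5
  21='ed' goto ·  ←P6
  22='bc' goto ·  ←P7

BFS fail/out derivation:
  n1('b'): parent n0 fail=0; on 'b' 0 → fail=0;  out ∅∪∅=∅
  n6('e'): parent n0 fail=0; on 'e' 0 → fail=0;  out {1}∪∅={1}
  n10('d'): parent n0 fail=0; on 'd' 0 → fail=0;  out ∅∪∅=∅
  n15('c'): parent n0 fail=0; on 'c' 0 → fail=0;  out ∅∪∅=∅
  n2('bd'): parent n1 fail=0; on 'd' 0 → fail=10;  out ∅∪∅=∅
  n11('db'): parent n10 fail=0; on 'b' 0 → fail=1;  out ∅∪∅=∅
  n13('ee'): parent n6 fail=0; on 'e' 0 → fail=6;  out ∅∪{1}={1}
  n16('ca'): parent n15 fail=0; on 'a' 0 → fail=0;  out ∅∪∅=∅
  n21('ed'): parent n6 fail=0; on 'd' 0 → fail=10;  out {6}∪∅={6}
  n22('bc'): parent n1 fail=0; on 'c' 0 → fail=15;  out {7}∪∅={7}
  n3('bdb'): parent n2 fail=10; on 'b' 10 → fail=11;  out ∅∪∅=∅
  n7('bdd'): parent n2 fail=10; on 'd' 10→0 → fail=10;  out ∅∪∅=∅
  n12('dbc'): parent n11 fail=1; on 'c' 1 → fail=22;  out {3}∪{7}={3,7}
  n14('eeb'): parent n13 fail=6; on 'b' 6→0 → fail=1;  out {4}∪∅={4}
  n17('cad'): parent n16 fail=0; on 'd' 0 → fail=10;  out ∅∪∅=∅
  n4('bdbd'): parent n3 fail=11; on 'd' 11→1 → fail=2;  out ∅∪∅=∅
  n8('bddd'): parent n7 fail=10; on 'd' 10→0 → fail=10;  out ∅∪∅=∅
  n18('cade'): parent n17 fail=10; on 'e' 10→0 → fail=6;  out ∅∪{1}={1}
  n5('bdbda'): parent n4 fail=2; on 'a' 2→10→0 → fail=0;  out {0}∪∅={0}
  n9('bddde'): parent n8 fail=10; on 'e' 10→0 → fail=6;  out {2}∪{1}={1,2}
  n19('cadea'): parent n18 fail=6; on 'a' 6→0 → fail=0;  out ∅∪∅=∅
  n20('cadeae'): parent n19 fail=0; on 'e' 0 → fail=6;  out {5}∪{1}={1,5}

Text stream:
pos 0 'b': at 1
pos 1 'b': at 1 ·f
pos 2 'd': at 2
pos 3 'd': at 7
pos 4 'd': at 8
pos 5 'e': at 9  emit P1@[5:5],P2@[1:5]
pos 6 'a': at 0 ·f
pos 7 'c': at 15
pos 8 'c': at 15 ·f
pos 9 'e': at 6 ·f  emit P1@[9:9]
pos 10 'e': at 13  emit P1@[10:10]
pos 11 'b': at 14  emit P4@[9:11]
pos 12 'd': at 2 ·f
pos 13 'e': at 6 ·f  emit P1@[13:13]
pos 14 'd': at 21  emit P6@[13:14]
pos 15 'b': at 11 ·f
pos 16 'd': at 2 ·f
pos 17 'b': at 3
pos 18 'd': at 4
pos 19 'a': at 5  emit P0@[15:19]
pos 20 'e': at 6 ·f  emit P1@[20:20]
pos 21 'b': at 1 ·f
pos 22 'd': at 2
pos 23 'd': at 7
pos 24 'd': at 8
pos 25 'e': at 9  emit P1@[25:25],P2@[21:25]
pos 26 'c': at 15 ·f
pos 27 'e': at 6 ·f  emit P1@[27:27]
pos 28 'd': at 21  emit P6@[27:28]
pos 29 'd': at 10 ·f
pos 30 'b': at 11
pos 31 'c': at 12  emit P3@[29:31],P7@[30:31]
pos 32 'b': at 1 ·f
pos 33 'e': at 6 ·f  emit P1@[33:33]
pos 34 'e': at 13  emit P1@[34:34]
pos 35 'd': at 21 ·f  emit P6@[34:35]
pos 36 'd': at 10 ·f
pos 37 'b': at 11
pos 38 'c': at 12  emit P3@[36:38],P7@[37:38]
pos 39 'b': at 1 ·f
pos 40 'd': at 2
pos 41 'b': at 3
pos 42 'd': at 4
pos 43 'a': at 5  emit P0@[39:43]
pos 44 'b': at 1 ·f

All matches (sorted): [[5,1],[5,2],[9,1],[10,1],[11,4],[13,1],[14,6],[19,0],[20,1],[25,1],[25,2],[27,1],[28,6],[31,3],[31,7],[33,1],[34,1],[35,6],[38,3],[38,7],[43,0]]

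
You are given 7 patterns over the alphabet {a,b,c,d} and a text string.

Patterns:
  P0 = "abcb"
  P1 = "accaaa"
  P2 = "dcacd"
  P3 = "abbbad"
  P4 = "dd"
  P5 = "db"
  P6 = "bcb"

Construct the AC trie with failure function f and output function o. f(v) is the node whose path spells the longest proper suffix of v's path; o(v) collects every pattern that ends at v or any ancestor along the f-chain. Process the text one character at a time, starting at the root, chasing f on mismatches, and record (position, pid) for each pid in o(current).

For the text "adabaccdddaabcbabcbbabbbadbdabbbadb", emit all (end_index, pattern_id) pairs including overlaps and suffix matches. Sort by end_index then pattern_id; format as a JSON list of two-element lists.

Build:
Trie nodes:
  0='ε' goto a→1 b→21 d→10
  1='a' goto b→2 c→5
  2='ab' goto b→15 c→3
  3='abc' goto b→4
  4='abcb' goto ·  ←P0
  5='ac' goto c→6
  6='acc' goto a→7
  7='acca' goto a→8
  8='accaa' goto a→9
  9='accaaa' goto ·  ←P1
  10='d' goto b→20 c→11 d→19
  11='dc' goto a→12
  12='dca' goto c→13
  13='dcac' goto d→14
  14='dcacd' goto ·  ←P2
  15='abb' goto b→16
  16='abbb' goto a→17
  17='abbba' goto d→18
  18='abbbad' goto ·  ←P3
  19='dd' goto ·  ←P4
  20='db' goto ·  ←P5
  21='b' goto c→22
  22='bc' goto b→23
  23='bcb' goto ·  ←P6

Failure links (BFS by depth):
  n1('a'): parent n0 fail=0; on 'a' 0 → fail=0;  out ∅∪∅=∅
  n10('d'): parent n0 fail=0; on 'd' 0 → fail=0;  out ∅∪∅=∅
  n21('b'): parent n0 fail=0; on 'b' 0 → fail=0;  out ∅∪∅=∅
  n2('ab'): parent n1 fail=0; on 'b' 0 → fail=21;  out ∅∪∅=∅
  n5('ac'): parent n1 fail=0; on 'c' 0 → fail=0;  out ∅∪∅=∅
  n11('dc'): parent n10 fail=0; on 'c' 0 → fail=0;  out ∅∪∅=∅
  n19('dd'): parent n10 fail=0; on 'd' 0 → fail=10;  out {4}∪∅={4}
  n20('db'): parent n10 fail=0; on 'b' 0 → fail=21;  out {5}∪∅={5}
  n22('bc'): parent n21 fail=0; on 'c' 0 → fail=0;  out ∅∪∅=∅
  n3('abc'): parent n2 fail=21; on 'c' 21 → fail=22;  out ∅∪∅=∅
  n6('acc'): parent n5 fail=0; on 'c' 0 → fail=0;  out ∅∪∅=∅
  n12('dca'): parent n11 fail=0; on 'a' 0 → fail=1;  out ∅∪∅=∅
  n15('abb'): parent n2 fail=21; on 'b' 21→0 → fail=21;  out ∅∪∅=∅
  n23('bcb'): parent n22 fail=0; on 'b' 0 → fail=21;  out {6}∪∅={6}
  n4('abcb'): parent n3 fail=22; on 'b' 22 → fail=23;  out {0}∪{6}={0,6}
  n7('acca'): parent n6 fail=0; on 'a' 0 → fail=1;  out ∅∪∅=∅
  n13('dcac'): parent n12 fail=1; on 'c' 1 → fail=5;  out ∅∪∅=∅
  n16('abbb'): parent n15 fail=21; on 'b' 21→0 → fail=21;  out ∅∪∅=∅
  n8('accaa'): parent n7 fail=1; on 'a' 1→0 → fail=1;  out ∅∪∅=∅
  n14('dcacd'): parent n13 fail=5; on 'd' 5→0 → fail=10;  out {2}∪∅={2}
  n17('abbba'): parent n16 fail=21; on 'a' 21→0 → fail=1;  out ∅∪∅=∅
  n9('accaaa'): parent n8 fail=1; on 'a' 1→0 → fail=1;  out {1}∪∅={1}
  n18('abbbad'): parent n17 fail=1; on 'd' 1→0 → fail=10;  out {3}∪∅={3}

Text stream:
i=0 'a': node 0→1
i=1 'd': node 1→10 (via fail)
i=2 'a': node 10→1 (via fail)
i=3 'b': node 1→2
i=4 'a': node 2→1 (via fail)
i=5 'c': node 1→5
i=6 'c': node 5→6
i=7 'd': node 6→10 (via fail)
i=8 'd': node 10→19  ** P4@[7:8]
i=9 'd': node 19→19 (via fail)  ** P4@[8:9]
i=10 'a': node 19→1 (via fail)
i=11 'a': node 1→1 (via fail)
i=12 'b': node 1→2
i=13 'c': node 2→3
i=14 'b': node 3→4  ** P0@[11:14],P6@[12:14]
i=15 'a': node 4→1 (via fail)
i=16 'b': node 1→2
i=17 'c': node 2→3
i=18 'b': node 3→4  ** P0@[15:18],P6@[16:18]
i=19 'b': node 4→21 (via fail)
i=20 'a': node 21→1 (via fail)
i=21 'b': node 1→2
i=22 'b': node 2→15
i=23 'b': node 15→16
i=24 'a': node 16→17
i=25 'd': node 17→18  ** P3@[20:25]
i=26 'b': node 18→20 (via fail)  ** P5@[25:26]
i=27 'd': node 20→10 (via fail)
i=28 'a': node 10→1 (via fail)
i=29 'b': node 1→2
i=30 'b': node 2→15
i=31 'b': node 15→16
i=32 'a': node 16→17
i=33 'd': node 17→18  ** P3@[28:33]
i=34 'b': node 18→20 (via fail)  ** P5@[33:34]

Matches: [[8,4],[9,4],[14,0],[14,6],[18,0],[18,6],[25,3],[26,5],[33,3],[34,5]]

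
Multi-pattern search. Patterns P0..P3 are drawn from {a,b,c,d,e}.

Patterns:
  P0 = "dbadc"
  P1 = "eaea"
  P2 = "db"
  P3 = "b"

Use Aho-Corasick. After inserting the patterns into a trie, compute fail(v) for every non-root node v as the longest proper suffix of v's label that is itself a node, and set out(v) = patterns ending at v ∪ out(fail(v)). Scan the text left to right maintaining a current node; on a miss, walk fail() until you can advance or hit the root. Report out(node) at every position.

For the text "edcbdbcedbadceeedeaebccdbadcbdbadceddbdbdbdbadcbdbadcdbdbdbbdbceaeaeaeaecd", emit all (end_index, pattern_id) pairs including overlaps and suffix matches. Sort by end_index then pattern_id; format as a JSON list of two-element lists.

Construct AC machine:
Trie nodes:
  n0 'ε': b→10 d→1 e→6
  n1 'd': b→2
  n2 'db': a→3  [P2 ends]
  n3 'dba': d→4
  n4 'dbad': c→5
  n5 'dbadc': ·  [P0 ends]
  n6 'e': a→7
  n7 'ea': e→8
  n8 'eae': a→9
  n9 'eaea': ·  [P1 ends]
  n10 'b': ·  [P3 ends]

BFS fail/out derivation:
  fail(1) 'd': from fail(0)=0 chase 'd': 0 ⇒ 0;  out=∅∪out(0)=∅
  fail(6) 'e': from fail(0)=0 chase 'e': 0 ⇒ 0;  out=∅∪out(0)=∅
  fail(10) 'b': from fail(0)=0 chase 'b': 0 ⇒ 0;  out={3}∪out(0)={3}
  fail(2) 'db': from fail(1)=0 chase 'b': 0 ⇒ 10;  out={2}∪out(10)={2,3}
  fail(7) 'ea': from fail(6)=0 chase 'a': 0 ⇒ 0;  out=∅∪out(0)=∅
  fail(3) 'dba': from fail(2)=10 chase 'a': 10→0 ⇒ 0;  out=∅∪out(0)=∅
  fail(8) 'eae': from fail(7)=0 chase 'e': 0 ⇒ 6;  out=∅∪out(6)=∅
  fail(4) 'dbad': from fail(3)=0 chase 'd': 0 ⇒ 1;  out=∅∪out(1)=∅
  fail(9) 'eaea': from fail(8)=6 chase 'a': 6 ⇒ 7;  out={1}∪out(7)={1}
  fail(5) 'dbadc': from fail(4)=1 chase 'c': 1→0 ⇒ 0;  out={0}∪out(0)={0}

Scan:
pos 0 'e': at 6
pos 1 'd': at 1 (fail-walked)
pos 2 'c': at 0 (fail-walked)
pos 3 'b': at 10  ** P3@[3:3]
pos 4 'd': at 1 (fail-walked)
pos 5 'b': at 2  ** P2@[4:5],P3@[5:5]
pos 6 'c': at 0 (fail-walked)
pos 7 'e': at 6
pos 8 'd': at 1 (fail-walked)
pos 9 'b': at 2  ** P2@[8:9],P3@[9:9]
pos 10 'a': at 3
pos 11 'd': at 4
pos 12 'c': at 5  ** P0@[8:12]
pos 13 'e': at 6 (fail-walked)
pos 14 'e': at 6 (fail-walked)
pos 15 'e': at 6 (fail-walked)
pos 16 'd': at 1 (fail-walked)
pos 17 'e': at 6 (fail-walked)
pos 18 'a': at 7
pos 19 'e': at 8
pos 20 'b': at 10 (fail-walked)  ** P3@[20:20]
pos 21 'c': at 0 (fail-walked)
pos 22 'c': at 0
pos 23 'd': at 1
pos 24 'b': at 2  ** P2@[23:24],P3@[24:24]
pos 25 'a': at 3
pos 26 'd': at 4
pos 27 'c': at 5  ** P0@[23:27]
pos 28 'b': at 10 (fail-walked)  ** P3@[28:28]
pos 29 'd': at 1 (fail-walked)
pos 30 'b': at 2  ** P2@[29:30],P3@[30:30]
pos 31 'a': at 3
pos 32 'd': at 4
pos 33 'c': at 5  ** P0@[29:33]
pos 34 'e': at 6 (fail-walked)
pos 35 'd': at 1 (fail-walked)
pos 36 'd': at 1 (fail-walked)
pos 37 'b': at 2  ** P2@[36:37],P3@[37:37]
pos 38 'd': at 1 (fail-walked)
pos 39 'b': at 2  ** P2@[38:39],P3@[39:39]
pos 40 'd': at 1 (fail-walked)
pos 41 'b': at 2  ** P2@[40:41],P3@[41:41]
pos 42 'd': at 1 (fail-walked)
pos 43 'b': at 2  ** P2@[42:43],P3@[43:43]
pos 44 'a': at 3
pos 45 'd': at 4
pos 46 'c': at 5  ** P0@[42:46]
pos 47 'b': at 10 (fail-walked)  ** P3@[47:47]
pos 48 'd': at 1 (fail-walked)
pos 49 'b': at 2  ** P2@[48:49],P3@[49:49]
pos 50 'a': at 3
pos 51 'd': at 4
pos 52 'c': at 5  ** P0@[48:52]
pos 53 'd': at 1 (fail-walked)
pos 54 'b': at 2  ** P2@[53:54],P3@[54:54]
pos 55 'd': at 1 (fail-walked)
pos 56 'b': at 2  ** P2@[55:56],P3@[56:56]
pos 57 'd': at 1 (fail-walked)
pos 58 'b': at 2  ** P2@[57:58],P3@[58:58]
pos 59 'b': at 10 (fail-walked)  ** P3@[59:59]
pos 60 'd': at 1 (fail-walked)
pos 61 'b': at 2  ** P2@[60:61],P3@[61:61]
pos 62 'c': at 0 (fail-walked)
pos 63 'e': at 6
pos 64 'a': at 7
pos 65 'e': at 8
pos 66 'a': at 9  ** P1@[63:66]
pos 67 'e': at 8 (fail-walked)
pos 68 'a': at 9  ** P1@[65:68]
pos 69 'e': at 8 (fail-walked)
pos 70 'a': at 9  ** P1@[67:70]
pos 71 'e': at 8 (fail-walked)
pos 72 'c': at 0 (fail-walked)
pos 73 'd': at 1

All matches (sorted): [[3,3],[5,2],[5,3],[9,2],[9,3],[12,0],[20,3],[24,2],[24,3],[27,0],[28,3],[30,2],[30,3],[33,0],[37,2],[37,3],[39,2],[39,3],[41,2],[41,3],[43,2],[43,3],[46,0],[47,3],[49,2],[49,3],[52,0],[54,2],[54,3],[56,2],[56,3],[58,2],[58,3],[59,3],[61,2],[61,3],[66,1],[68,1],[70,1]]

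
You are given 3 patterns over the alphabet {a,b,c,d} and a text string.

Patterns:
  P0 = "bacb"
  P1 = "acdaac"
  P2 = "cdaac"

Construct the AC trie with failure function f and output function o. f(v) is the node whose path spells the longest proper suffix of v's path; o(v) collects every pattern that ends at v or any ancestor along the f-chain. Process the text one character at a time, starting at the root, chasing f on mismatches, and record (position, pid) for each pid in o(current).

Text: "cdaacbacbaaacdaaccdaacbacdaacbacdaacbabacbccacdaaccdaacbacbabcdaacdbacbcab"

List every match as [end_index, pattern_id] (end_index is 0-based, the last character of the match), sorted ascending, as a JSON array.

Construct AC machine:
Trie (insert patterns):
  n0 'ε': a→5 b→1 c→11
  n1 'b': a→2
  n2 'ba': c→3
  n3 'bac': b→4
  n4 'bacb': ·  ←P0
  n5 'a': c→6
  n6 'ac': d→7
  n7 'acd': a→8
  n8 'acda': a→9
  n9 'acdaa': c→10
  n10 'acdaac': ·  ←P1
  n11 'c': d→12
  n12 'cd': a→13
  n13 'cda': a→14
  n14 'cdaa': c→15
  n15 'cdaac': ·  ←P2

Failure links (BFS by depth):
  n1('b'): parent n0 fail=0; on 'b' 0 → fail=0;  out ∅∪∅=∅
  n5('a'): parent n0 fail=0; on 'a' 0 → fail=0;  out ∅∪∅=∅
  n11('c'): parent n0 fail=0; on 'c' 0 → fail=0;  out ∅∪∅=∅
  n2('ba'): parent n1 fail=0; on 'a' 0 → fail=5;  out ∅∪∅=∅
  n6('ac'): parent n5 fail=0; on 'c' 0 → fail=11;  out ∅∪∅=∅
  n12('cd'): parent n11 fail=0; on 'd' 0 → fail=0;  out ∅∪∅=∅
  n3('bac'): parent n2 fail=5; on 'c' 5 → fail=6;  out ∅∪∅=∅
  n7('acd'): parent n6 fail=11; on 'd' 11 → fail=12;  out ∅∪∅=∅
  n13('cda'): parent n12 fail=0; on 'a' 0 → fail=5;  out ∅∪∅=∅
  n4('bacb'): parent n3 fail=6; on 'b' 6→11→0 → fail=1;  out {0}∪∅={0}
  n8('acda'): parent n7 fail=12; on 'a' 12 → fail=13;  out ∅∪∅=∅
  n14('cdaa'): parent n13 fail=5; on 'a' 5→0 → fail=5;  out ∅∪∅=∅
  n9('acdaa'): parent n8 fail=13; on 'a' 13 → fail=14;  out ∅∪∅=∅
  n15('cdaac'): parent n14 fail=5; on 'c' 5 → fail=6;  out {2}∪∅={2}
  n10('acdaac'): parent n9 fail=14; on 'c' 14 → fail=15;  out {1}∪{2}={1,2}

Text stream:
[0] read 'c'  n0⇒n11
[1] read 'd'  n11⇒n12
[2] read 'a'  n12⇒n13
[3] read 'a'  n13⇒n14
[4] read 'c'  n14⇒n15  ** P2@[0:4]
[5] read 'b'  n15⇒n1 ·f
[6] read 'a'  n1⇒n2
[7] read 'c'  n2⇒n3
[8] read 'b'  n3⇒n4  ** P0@[5:8]
[9] read 'a'  n4⇒n2 ·f
[10] read 'a'  n2⇒n5 ·f
[11] read 'a'  n5⇒n5 ·f
[12] read 'c'  n5⇒n6
[13] read 'd'  n6⇒n7
[14] read 'a'  n7⇒n8
[15] read 'a'  n8⇒n9
[16] read 'c'  n9⇒n10  ** P1@[11:16],P2@[12:16]
[17] read 'c'  n10⇒n11 ·f
[18] read 'd'  n11⇒n12
[19] read 'a'  n12⇒n13
[20] read 'a'  n13⇒n14
[21] read 'c'  n14⇒n15  ** P2@[17:21]
[22] read 'b'  n15⇒n1 ·f
[23] read 'a'  n1⇒n2
[24] read 'c'  n2⇒n3
[25] read 'd'  n3⇒n7 ·f
[26] read 'a'  n7⇒n8
[27] read 'a'  n8⇒n9
[28] read 'c'  n9⇒n10  ** P1@[23:28],P2@[24:28]
[29] read 'b'  n10⇒n1 ·f
[30] read 'a'  n1⇒n2
[31] read 'c'  n2⇒n3
[32] read 'd'  n3⇒n7 ·f
[33] read 'a'  n7⇒n8
[34] read 'a'  n8⇒n9
[35] read 'c'  n9⇒n10  ** P1@[30:35],P2@[31:35]
[36] read 'b'  n10⇒n1 ·f
[37] read 'a'  n1⇒n2
[38] read 'b'  n2⇒n1 ·f
[39] read 'a'  n1⇒n2
[40] read 'c'  n2⇒n3
[41] read 'b'  n3⇒n4  ** P0@[38:41]
[42] read 'c'  n4⇒n11 ·f
[43] read 'c'  n11⇒n11 ·f
[44] read 'a'  n11⇒n5 ·f
[45] read 'c'  n5⇒n6
[46] read 'd'  n6⇒n7
[47] read 'a'  n7⇒n8
[48] read 'a'  n8⇒n9
[49] read 'c'  n9⇒n10  ** P1@[44:49],P2@[45:49]
[50] read 'c'  n10⇒n11 ·f
[51] read 'd'  n11⇒n12
[52] read 'a'  n12⇒n13
[53] read 'a'  n13⇒n14
[54] read 'c'  n14⇒n15  ** P2@[50:54]
[55] read 'b'  n15⇒n1 ·f
[56] read 'a'  n1⇒n2
[57] read 'c'  n2⇒n3
[58] read 'b'  n3⇒n4  ** P0@[55:58]
[59] read 'a'  n4⇒n2 ·f
[60] read 'b'  n2⇒n1 ·f
[61] read 'c'  n1⇒n11 ·f
[62] read 'd'  n11⇒n12
[63] read 'a'  n12⇒n13
[64] read 'a'  n13⇒n14
[65] read 'c'  n14⇒n15  ** P2@[61:65]
[66] read 'd'  n15⇒n7 ·f
[67] read 'b'  n7⇒n1 ·f
[68] read 'a'  n1⇒n2
[69] read 'c'  n2⇒n3
[70] read 'b'  n3⇒n4  ** P0@[67:70]
[71] read 'c'  n4⇒n11 ·f
[72] read 'a'  n11⇒n5 ·f
[73] read 'b'  n5⇒n1 ·f

Result: [[4,2],[8,0],[16,1],[16,2],[21,2],[28,1],[28,2],[35,1],[35,2],[41,0],[49,1],[49,2],[54,2],[58,0],[65,2],[70,0]]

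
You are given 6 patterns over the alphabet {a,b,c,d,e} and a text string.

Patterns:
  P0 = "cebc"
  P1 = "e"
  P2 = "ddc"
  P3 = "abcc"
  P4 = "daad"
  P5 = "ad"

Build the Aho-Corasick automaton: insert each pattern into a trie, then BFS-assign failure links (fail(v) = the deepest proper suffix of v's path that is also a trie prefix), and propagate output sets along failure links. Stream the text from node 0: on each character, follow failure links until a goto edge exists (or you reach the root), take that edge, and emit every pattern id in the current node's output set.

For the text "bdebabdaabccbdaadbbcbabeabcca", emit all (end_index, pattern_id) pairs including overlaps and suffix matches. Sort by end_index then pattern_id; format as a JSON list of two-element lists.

Construct AC machine:
Trie nodes:
  n0 'ε': a→9 c→1 d→6 e→5
  n1 'c': e→2
  n2 'ce': b→3
  n3 'ceb': c→4
  n4 'cebc': ·  [P0 ends]
  n5 'e': ·  [P1 ends]
  n6 'd': a→13 d→7
  n7 'dd': c→8
  n8 'ddc': ·  [P2 ends]
  n9 'a': b→10 d→16
  n10 'ab': c→11
  n11 'abc': c→12
  n12 'abcc': ·  [P3 ends]
  n13 'da': a→14
  n14 'daa': d→15
  n15 'daad': ·  [P4 ends]
  n16 'ad': ·  [P5 ends]

Failure links (BFS by depth):
  fail(1) 'c': from fail(0)=0 chase 'c': 0 ⇒ 0;  out=∅∪out(0)=∅
  fail(5) 'e': from fail(0)=0 chase 'e': 0 ⇒ 0;  out={1}∪out(0)={1}
  fail(6) 'd': from fail(0)=0 chase 'd': 0 ⇒ 0;  out=∅∪out(0)=∅
  fail(9) 'a': from fail(0)=0 chase 'a': 0 ⇒ 0;  out=∅∪out(0)=∅
  fail(2) 'ce': from fail(1)=0 chase 'e': 0 ⇒ 5;  out=∅∪out(5)={1}
  fail(7) 'dd': from fail(6)=0 chase 'd': 0 ⇒ 6;  out=∅∪out(6)=∅
  fail(10) 'ab': from fail(9)=0 chase 'b': 0 ⇒ 0;  out=∅∪out(0)=∅
  fail(13) 'da': from fail(6)=0 chase 'a': 0 ⇒ 9;  out=∅∪out(9)=∅
  fail(16) 'ad': from fail(9)=0 chase 'd': 0 ⇒ 6;  out={5}∪out(6)={5}
  fail(3) 'ceb': from fail(2)=5 chase 'b': 5→0 ⇒ 0;  out=∅∪out(0)=∅
  fail(8) 'ddc': from fail(7)=6 chase 'c': 6→0 ⇒ 1;  out={2}∪out(1)={2}
  fail(11) 'abc': from fail(10)=0 chase 'c': 0 ⇒ 1;  out=∅∪out(1)=∅
  fail(14) 'daa': from fail(13)=9 chase 'a': 9→0 ⇒ 9;  out=∅∪out(9)=∅
  fail(4) 'cebc': from fail(3)=0 chase 'c': 0 ⇒ 1;  out={0}∪out(1)={0}
  fail(12) 'abcc': from fail(11)=1 chase 'c': 1→0 ⇒ 1;  out={3}∪out(1)={3}
  fail(15) 'daad': from fail(14)=9 chase 'd': 9 ⇒ 16;  out={4}∪out(16)={4,5}

Run:
[0] read 'b'  n0⇒n0
[1] read 'd'  n0⇒n6
[2] read 'e'  n6⇒n5 (via fail)  ** P1@[2:2]
[3] read 'b'  n5⇒n0 (via fail)
[4] read 'a'  n0⇒n9
[5] read 'b'  n9⇒n10
[6] read 'd'  n10⇒n6 (via fail)
[7] read 'a'  n6⇒n13
[8] read 'a'  n13⇒n14
[9] read 'b'  n14⇒n10 (via fail)
[10] read 'c'  n10⇒n11
[11] read 'c'  n11⇒n12  ** P3@[8:11]
[12] read 'b'  n12⇒n0 (via fail)
[13] read 'd'  n0⇒n6
[14] read 'a'  n6⇒n13
[15] read 'a'  n13⇒n14
[16] read 'd'  n14⇒n15  ** P4@[13:16],P5@[15:16]
[17] read 'b'  n15⇒n0 (via fail)
[18] read 'b'  n0⇒n0
[19] read 'c'  n0⇒n1
[20] read 'b'  n1⇒n0 (via fail)
[21] read 'a'  n0⇒n9
[22] read 'b'  n9⇒n10
[23] read 'e'  n10⇒n5 (via fail)  ** P1@[23:23]
[24] read 'a'  n5⇒n9 (via fail)
[25] read 'b'  n9⇒n10
[26] read 'c'  n10⇒n11
[27] read 'c'  n11⇒n12  ** P3@[24:27]
[28] read 'a'  n12⇒n9 (via fail)

Result: [[2,1],[11,3],[16,4],[16,5],[23,1],[27,3]]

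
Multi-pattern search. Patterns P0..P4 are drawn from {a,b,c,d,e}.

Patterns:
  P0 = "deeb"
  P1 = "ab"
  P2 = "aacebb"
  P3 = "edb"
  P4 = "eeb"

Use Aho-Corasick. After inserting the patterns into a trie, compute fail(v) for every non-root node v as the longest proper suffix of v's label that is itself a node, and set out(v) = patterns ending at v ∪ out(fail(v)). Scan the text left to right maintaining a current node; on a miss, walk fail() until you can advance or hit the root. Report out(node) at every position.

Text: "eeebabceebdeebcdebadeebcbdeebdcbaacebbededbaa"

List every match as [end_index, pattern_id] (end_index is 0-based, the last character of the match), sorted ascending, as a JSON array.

Construct AC machine:
Trie (insert patterns):
  n0 'ε': a→5 d→1 e→12
  n1 'd': e→2
  n2 'de': e→3
  n3 'dee': b→4
  n4 'deeb': ·  [P0 ends]
  n5 'a': a→7 b→6
  n6 'ab': ·  [P1 ends]
  n7 'aa': c→8
  n8 'aac': e→9
  n9 'aace': b→10
  n10 'aaceb': b→11
  n11 'aacebb': ·  [P2 ends]
  n12 'e': d→13 e→15
  n13 'ed': b→14
  n14 'edb': ·  [P3 ends]
  n15 'ee': b→16
  n16 'eeb': ·  [P4 ends]

Failure links (BFS by depth):
  fail(1) 'd': from fail(0)=0 chase 'd': 0 ⇒ 0;  out=∅∪out(0)=∅
  fail(5) 'a': from fail(0)=0 chase 'a': 0 ⇒ 0;  out=∅∪out(0)=∅
  fail(12) 'e': from fail(0)=0 chase 'e': 0 ⇒ 0;  out=∅∪out(0)=∅
  fail(2) 'de': from fail(1)=0 chase 'e': 0 ⇒ 12;  out=∅∪out(12)=∅
  fail(6) 'ab': from fail(5)=0 chase 'b': 0 ⇒ 0;  out={1}∪out(0)={1}
  fail(7) 'aa': from fail(5)=0 chase 'a': 0 ⇒ 5;  out=∅∪out(5)=∅
  fail(13) 'ed': from fail(12)=0 chase 'd': 0 ⇒ 1;  out=∅∪out(1)=∅
  fail(15) 'ee': from fail(12)=0 chase 'e': 0 ⇒ 12;  out=∅∪out(12)=∅
  fail(3) 'dee': from fail(2)=12 chase 'e': 12 ⇒ 15;  out=∅∪out(15)=∅
  fail(8) 'aac': from fail(7)=5 chase 'c': 5→0 ⇒ 0;  out=∅∪out(0)=∅
  fail(14) 'edb': from fail(13)=1 chase 'b': 1→0 ⇒ 0;  out={3}∪out(0)={3}
  fail(16) 'eeb': from fail(15)=12 chase 'b': 12→0 ⇒ 0;  out={4}∪out(0)={4}
  fail(4) 'deeb': from fail(3)=15 chase 'b': 15 ⇒ 16;  out={0}∪out(16)={0,4}
  fail(9) 'aace': from fail(8)=0 chase 'e': 0 ⇒ 12;  out=∅∪out(12)=∅
  fail(10) 'aaceb': from fail(9)=12 chase 'b': 12→0 ⇒ 0;  out=∅∪out(0)=∅
  fail(11) 'aacebb': from fail(10)=0 chase 'b': 0 ⇒ 0;  out={2}∪out(0)={2}

Scan:
i=0 'e': node 0→12
i=1 'e': node 12→15
i=2 'e': node 15→15 (fail-walked)
i=3 'b': node 15→16  emit P4@[1:3]
i=4 'a': node 16→5 (fail-walked)
i=5 'b': node 5→6  emit P1@[4:5]
i=6 'c': node 6→0 (fail-walked)
i=7 'e': node 0→12
i=8 'e': node 12→15
i=9 'b': node 15→16  emit P4@[7:9]
i=10 'd': node 16→1 (fail-walked)
i=11 'e': node 1→2
i=12 'e': node 2→3
i=13 'b': node 3→4  emit P0@[10:13],P4@[11:13]
i=14 'c': node 4→0 (fail-walked)
i=15 'd': node 0→1
i=16 'e': node 1→2
i=17 'b': node 2→0 (fail-walked)
i=18 'a': node 0→5
i=19 'd': node 5→1 (fail-walked)
i=20 'e': node 1→2
i=21 'e': node 2→3
i=22 'b': node 3→4  emit P0@[19:22],P4@[20:22]
i=23 'c': node 4→0 (fail-walked)
i=24 'b': node 0→0
i=25 'd': node 0→1
i=26 'e': node 1→2
i=27 'e': node 2→3
i=28 'b': node 3→4  emit P0@[25:28],P4@[26:28]
i=29 'd': node 4→1 (fail-walked)
i=30 'c': node 1→0 (fail-walked)
i=31 'b': node 0→0
i=32 'a': node 0→5
i=33 'a': node 5→7
i=34 'c': node 7→8
i=35 'e': node 8→9
i=36 'b': node 9→10
i=37 'b': node 10→11  emit P2@[32:37]
i=38 'e': node 11→12 (fail-walked)
i=39 'd': node 12→13
i=40 'e': node 13→2 (fail-walked)
i=41 'd': node 2→13 (fail-walked)
i=42 'b': node 13→14  emit P3@[40:42]
i=43 'a': node 14→5 (fail-walked)
i=44 'a': node 5→7

Result: [[3,4],[5,1],[9,4],[13,0],[13,4],[22,0],[22,4],[28,0],[28,4],[37,2],[42,3]]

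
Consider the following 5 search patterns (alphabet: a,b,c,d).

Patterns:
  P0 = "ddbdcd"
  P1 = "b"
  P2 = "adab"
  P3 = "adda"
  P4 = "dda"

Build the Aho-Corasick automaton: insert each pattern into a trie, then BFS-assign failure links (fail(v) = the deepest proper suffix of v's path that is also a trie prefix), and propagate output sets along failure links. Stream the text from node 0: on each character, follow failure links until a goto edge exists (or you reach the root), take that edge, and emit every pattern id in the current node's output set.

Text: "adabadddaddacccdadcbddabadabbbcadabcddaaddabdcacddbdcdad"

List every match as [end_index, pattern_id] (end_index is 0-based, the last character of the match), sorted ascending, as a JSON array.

Build automaton:
Trie nodes:
  n0 'ε': a→8 b→7 d→1
  n1 'd': d→2
  n2 'dd': a→14 b→3
  n3 'ddb': d→4
  n4 'ddbd': c→5
  n5 'ddbdc': d→6
  n6 'ddbdcd': ·  ←P0
  n7 'b': ·  ←P1
  n8 'a': d→9
  n9 'ad': a→10 d→12
  n10 'ada': b→11
  n11 'adab': ·  ←P2
  n12 'add': a→13
  n13 'adda': ·  ←P3
  n14 'dda': ·  ←P4

BFS fail/out derivation:
  fail(1) 'd': from fail(0)=0 chase 'd': 0 ⇒ 0;  out=∅∪out(0)=∅
  fail(7) 'b': from fail(0)=0 chase 'b': 0 ⇒ 0;  out={1}∪out(0)={1}
  fail(8) 'a': from fail(0)=0 chase 'a': 0 ⇒ 0;  out=∅∪out(0)=∅
  fail(2) 'dd': from fail(1)=0 chase 'd': 0 ⇒ 1;  out=∅∪out(1)=∅
  fail(9) 'ad': from fail(8)=0 chase 'd': 0 ⇒ 1;  out=∅∪out(1)=∅
  fail(3) 'ddb': from fail(2)=1 chase 'b': 1→0 ⇒ 7;  out=∅∪out(7)={1}
  fail(10) 'ada': from fail(9)=1 chase 'a': 1→0 ⇒ 8;  out=∅∪out(8)=∅
  fail(12) 'add': from fail(9)=1 chase 'd': 1 ⇒ 2;  out=∅∪out(2)=∅
  fail(14) 'dda': from fail(2)=1 chase 'a': 1→0 ⇒ 8;  out={4}∪out(8)={4}
  fail(4) 'ddbd': from fail(3)=7 chase 'd': 7→0 ⇒ 1;  out=∅∪out(1)=∅
  fail(11) 'adab': from fail(10)=8 chase 'b': 8→0 ⇒ 7;  out={2}∪out(7)={1,2}
  fail(13) 'adda': from fail(12)=2 chase 'a': 2 ⇒ 14;  out={3}∪out(14)={3,4}
  fail(5) 'ddbdc': from fail(4)=1 chase 'c': 1→0 ⇒ 0;  out=∅∪out(0)=∅
  fail(6) 'ddbdcd': from fail(5)=0 chase 'd': 0 ⇒ 1;  out={0}∪out(1)={0}

Scan:
i=0 'a': node 0→8
i=1 'd': node 8→9
i=2 'a': node 9→10
i=3 'b': node 10→11  ** P1@[3:3],P2@[0:3]
i=4 'a': node 11→8 ·f
i=5 'd': node 8→9
i=6 'd': node 9→12
i=7 'd': node 12→2 ·f
i=8 'a': node 2→14  ** P4@[6:8]
i=9 'd': node 14→9 ·f
i=10 'd': node 9→12
i=11 'a': node 12→13  ** P3@[8:11],P4@[9:11]
i=12 'c': node 13→0 ·f
i=13 'c': node 0→0
i=14 'c': node 0→0
i=15 'd': node 0→1
i=16 'a': node 1→8 ·f
i=17 'd': node 8→9
i=18 'c': node 9→0 ·f
i=19 'b': node 0→7  ** P1@[19:19]
i=20 'd': node 7→1 ·f
i=21 'd': node 1→2
i=22 'a': node 2→14  ** P4@[20:22]
i=23 'b': node 14→7 ·f  ** P1@[23:23]
i=24 'a': node 7→8 ·f
i=25 'd': node 8→9
i=26 'a': node 9→10
i=27 'b': node 10→11  ** P1@[27:27],P2@[24:27]
i=28 'b': node 11→7 ·f  ** P1@[28:28]
i=29 'b': node 7→7 ·f  ** P1@[29:29]
i=30 'c': node 7→0 ·f
i=31 'a': node 0→8
i=32 'd': node 8→9
i=33 'a': node 9→10
i=34 'b': node 10→11  ** P1@[34:34],P2@[31:34]
i=35 'c': node 11→0 ·f
i=36 'd': node 0→1
i=37 'd': node 1→2
i=38 'a': node 2→14  ** P4@[36:38]
i=39 'a': node 14→8 ·f
i=40 'd': node 8→9
i=41 'd': node 9→12
i=42 'a': node 12→13  ** P3@[39:42],P4@[40:42]
i=43 'b': node 13→7 ·f  ** P1@[43:43]
i=44 'd': node 7→1 ·f
i=45 'c': node 1→0 ·f
i=46 'a': node 0→8
i=47 'c': node 8→0 ·f
i=48 'd': node 0→1
i=49 'd': node 1→2
i=50 'b': node 2→3  ** P1@[50:50]
i=51 'd': node 3→4
i=52 'c': node 4→5
i=53 'd': node 5→6  ** P0@[48:53]
i=54 'a': node 6→8 ·f
i=55 'd': node 8→9

Matches: [[3,1],[3,2],[8,4],[11,3],[11,4],[19,1],[22,4],[23,1],[27,1],[27,2],[28,1],[29,1],[34,1],[34,2],[38,4],[42,3],[42,4],[43,1],[50,1],[53,0]]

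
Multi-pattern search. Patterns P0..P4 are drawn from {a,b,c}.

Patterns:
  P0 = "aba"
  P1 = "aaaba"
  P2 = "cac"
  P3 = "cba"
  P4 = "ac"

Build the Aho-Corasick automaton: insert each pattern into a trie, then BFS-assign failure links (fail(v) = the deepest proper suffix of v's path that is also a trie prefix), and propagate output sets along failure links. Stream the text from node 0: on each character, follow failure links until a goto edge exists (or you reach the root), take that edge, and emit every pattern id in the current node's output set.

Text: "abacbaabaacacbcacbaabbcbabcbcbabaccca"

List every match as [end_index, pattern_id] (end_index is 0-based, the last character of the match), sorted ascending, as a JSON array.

Build:
Trie (insert patterns):
  0='ε' goto a→1 c→8
  1='a' goto a→4 b→2 c→13
  2='ab' goto a→3
  3='aba' goto ·  [P0 ends]
  4='aa' goto a→5
  5='aaa' goto b→6
  6='aaab' goto a→7
  7='aaaba' goto ·  [P1 ends]
  8='c' goto a→9 b→11
  9='ca' goto c→10
  10='cac' goto ·  [P2 ends]
  11='cb' goto a→12
  12='cba' goto ·  [P3 ends]
  13='ac' goto ·  [P4 ends]

BFS fail/out derivation:
  n1('a'): parent n0 fail=0; on 'a' 0 → fail=0;  out ∅∪∅=∅
  n8('c'): parent n0 fail=0; on 'c' 0 → fail=0;  out ∅∪∅=∅
  n2('ab'): parent n1 fail=0; on 'b' 0 → fail=0;  out ∅∪∅=∅
  n4('aa'): parent n1 fail=0; on 'a' 0 → fail=1;  out ∅∪∅=∅
  n9('ca'): parent n8 fail=0; on 'a' 0 → fail=1;  out ∅∪∅=∅
  n11('cb'): parent n8 fail=0; on 'b' 0 → fail=0;  out ∅∪∅=∅
  n13('ac'): parent n1 fail=0; on 'c' 0 → fail=8;  out {4}∪∅={4}
  n3('aba'): parent n2 fail=0; on 'a' 0 → fail=1;  out {0}∪∅={0}
  n5('aaa'): parent n4 fail=1; on 'a' 1 → fail=4;  out ∅∪∅=∅
  n10('cac'): parent n9 fail=1; on 'c' 1 → fail=13;  out {2}∪{4}={2,4}
  n12('cba'): parent n11 fail=0; on 'a' 0 → fail=1;  out {3}∪∅={3}
  n6('aaab'): parent n5 fail=4; on 'b' 4→1 → fail=2;  out ∅∪∅=∅
  n7('aaaba'): parent n6 fail=2; on 'a' 2 → fail=3;  out {1}∪{0}={0,1}

Run:
pos 0 'a': at 1
pos 1 'b': at 2
pos 2 'a': at 3  emit P0@[0:2]
pos 3 'c': at 13 (via fail)  emit P4@[2:3]
pos 4 'b': at 11 (via fail)
pos 5 'a': at 12  emit P3@[3:5]
pos 6 'a': at 4 (via fail)
pos 7 'b': at 2 (via fail)
pos 8 'a': at 3  emit P0@[6:8]
pos 9 'a': at 4 (via fail)
pos 10 'c': at 13 (via fail)  emit P4@[9:10]
pos 11 'a': at 9 (via fail)
pos 12 'c': at 10  emit P2@[10:12],P4@[11:12]
pos 13 'b': at 11 (via fail)
pos 14 'c': at 8 (via fail)
pos 15 'a': at 9
pos 16 'c': at 10  emit P2@[14:16],P4@[15:16]
pos 17 'b': at 11 (via fail)
pos 18 'a': at 12  emit P3@[16:18]
pos 19 'a': at 4 (via fail)
pos 20 'b': at 2 (via fail)
pos 21 'b': at 0 (via fail)
pos 22 'c': at 8
pos 23 'b': at 11
pos 24 'a': at 12  emit P3@[22:24]
pos 25 'b': at 2 (via fail)
pos 26 'c': at 8 (via fail)
pos 27 'b': at 11
pos 28 'c': at 8 (via fail)
pos 29 'b': at 11
pos 30 'a': at 12  emit P3@[28:30]
pos 31 'b': at 2 (via fail)
pos 32 'a': at 3  emit P0@[30:32]
pos 33 'c': at 13 (via fail)  emit P4@[32:33]
pos 34 'c': at 8 (via fail)
pos 35 'c': at 8 (via fail)
pos 36 'a': at 9

All matches (sorted): [[2,0],[3,4],[5,3],[8,0],[10,4],[12,2],[12,4],[16,2],[16,4],[18,3],[24,3],[30,3],[32,0],[33,4]]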